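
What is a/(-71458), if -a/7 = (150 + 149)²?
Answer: 625807/71458 ≈ 8.7577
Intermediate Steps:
a = -625807 (a = -7*(150 + 149)² = -7*299² = -7*89401 = -625807)
a/(-71458) = -625807/(-71458) = -625807*(-1/71458) = 625807/71458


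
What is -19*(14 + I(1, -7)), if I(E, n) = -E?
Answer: -247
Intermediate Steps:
-19*(14 + I(1, -7)) = -19*(14 - 1*1) = -19*(14 - 1) = -19*13 = -247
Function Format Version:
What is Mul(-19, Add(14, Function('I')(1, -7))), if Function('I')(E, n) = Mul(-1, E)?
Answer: -247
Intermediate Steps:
Mul(-19, Add(14, Function('I')(1, -7))) = Mul(-19, Add(14, Mul(-1, 1))) = Mul(-19, Add(14, -1)) = Mul(-19, 13) = -247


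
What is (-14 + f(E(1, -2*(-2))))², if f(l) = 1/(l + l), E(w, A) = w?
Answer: 729/4 ≈ 182.25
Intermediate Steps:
f(l) = 1/(2*l)
(-14 + f(E(1, -2*(-2))))² = (-14 + (½)/1)² = (-14 + (½)*1)² = (-14 + ½)² = (-27/2)² = 729/4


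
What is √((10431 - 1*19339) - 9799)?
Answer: I*√18707 ≈ 136.77*I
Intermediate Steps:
√((10431 - 1*19339) - 9799) = √((10431 - 19339) - 9799) = √(-8908 - 9799) = √(-18707) = I*√18707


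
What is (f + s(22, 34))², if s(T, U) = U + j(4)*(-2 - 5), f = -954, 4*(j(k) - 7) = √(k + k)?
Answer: 1877971/2 + 6783*√2 ≈ 9.4858e+5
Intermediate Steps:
j(k) = 7 + √2*√k/4 (j(k) = 7 + √(k + k)/4 = 7 + √(2*k)/4 = 7 + (√2*√k)/4 = 7 + √2*√k/4)
s(T, U) = -49 + U - 7*√2/2 (s(T, U) = U + (7 + √2*√4/4)*(-2 - 5) = U + (7 + (¼)*√2*2)*(-7) = U + (7 + √2/2)*(-7) = U + (-49 - 7*√2/2) = -49 + U - 7*√2/2)
(f + s(22, 34))² = (-954 + (-49 + 34 - 7*√2/2))² = (-954 + (-15 - 7*√2/2))² = (-969 - 7*√2/2)²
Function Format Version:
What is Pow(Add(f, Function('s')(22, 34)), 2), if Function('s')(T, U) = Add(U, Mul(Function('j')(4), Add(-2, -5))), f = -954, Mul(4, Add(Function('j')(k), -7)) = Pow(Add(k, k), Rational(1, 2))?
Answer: Add(Rational(1877971, 2), Mul(6783, Pow(2, Rational(1, 2)))) ≈ 9.4858e+5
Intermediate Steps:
Function('j')(k) = Add(7, Mul(Rational(1, 4), Pow(2, Rational(1, 2)), Pow(k, Rational(1, 2)))) (Function('j')(k) = Add(7, Mul(Rational(1, 4), Pow(Add(k, k), Rational(1, 2)))) = Add(7, Mul(Rational(1, 4), Pow(Mul(2, k), Rational(1, 2)))) = Add(7, Mul(Rational(1, 4), Mul(Pow(2, Rational(1, 2)), Pow(k, Rational(1, 2))))) = Add(7, Mul(Rational(1, 4), Pow(2, Rational(1, 2)), Pow(k, Rational(1, 2)))))
Function('s')(T, U) = Add(-49, U, Mul(Rational(-7, 2), Pow(2, Rational(1, 2)))) (Function('s')(T, U) = Add(U, Mul(Add(7, Mul(Rational(1, 4), Pow(2, Rational(1, 2)), Pow(4, Rational(1, 2)))), Add(-2, -5))) = Add(U, Mul(Add(7, Mul(Rational(1, 4), Pow(2, Rational(1, 2)), 2)), -7)) = Add(U, Mul(Add(7, Mul(Rational(1, 2), Pow(2, Rational(1, 2)))), -7)) = Add(U, Add(-49, Mul(Rational(-7, 2), Pow(2, Rational(1, 2))))) = Add(-49, U, Mul(Rational(-7, 2), Pow(2, Rational(1, 2)))))
Pow(Add(f, Function('s')(22, 34)), 2) = Pow(Add(-954, Add(-49, 34, Mul(Rational(-7, 2), Pow(2, Rational(1, 2))))), 2) = Pow(Add(-954, Add(-15, Mul(Rational(-7, 2), Pow(2, Rational(1, 2))))), 2) = Pow(Add(-969, Mul(Rational(-7, 2), Pow(2, Rational(1, 2)))), 2)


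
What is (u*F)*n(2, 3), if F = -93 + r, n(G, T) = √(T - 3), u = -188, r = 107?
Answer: 0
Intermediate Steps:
n(G, T) = √(-3 + T)
F = 14 (F = -93 + 107 = 14)
(u*F)*n(2, 3) = (-188*14)*√(-3 + 3) = -2632*√0 = -2632*0 = 0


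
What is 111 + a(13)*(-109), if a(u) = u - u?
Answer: 111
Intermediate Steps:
a(u) = 0
111 + a(13)*(-109) = 111 + 0*(-109) = 111 + 0 = 111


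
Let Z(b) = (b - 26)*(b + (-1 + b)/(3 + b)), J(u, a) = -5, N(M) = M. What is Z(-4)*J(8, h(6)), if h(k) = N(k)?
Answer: 150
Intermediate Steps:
h(k) = k
Z(b) = (-26 + b)*(b + (-1 + b)/(3 + b))
Z(-4)*J(8, h(6)) = ((26 + (-4)³ - 105*(-4) - 22*(-4)²)/(3 - 4))*(-5) = ((26 - 64 + 420 - 22*16)/(-1))*(-5) = -(26 - 64 + 420 - 352)*(-5) = -1*30*(-5) = -30*(-5) = 150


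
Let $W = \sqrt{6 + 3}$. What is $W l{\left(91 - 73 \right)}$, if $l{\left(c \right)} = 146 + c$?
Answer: $492$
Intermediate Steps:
$W = 3$ ($W = \sqrt{9} = 3$)
$W l{\left(91 - 73 \right)} = 3 \left(146 + \left(91 - 73\right)\right) = 3 \left(146 + 18\right) = 3 \cdot 164 = 492$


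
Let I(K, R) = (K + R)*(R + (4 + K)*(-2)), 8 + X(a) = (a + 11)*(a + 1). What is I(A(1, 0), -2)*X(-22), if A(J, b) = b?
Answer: 4460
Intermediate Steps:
X(a) = -8 + (1 + a)*(11 + a) (X(a) = -8 + (a + 11)*(a + 1) = -8 + (11 + a)*(1 + a) = -8 + (1 + a)*(11 + a))
I(K, R) = (K + R)*(-8 + R - 2*K) (I(K, R) = (K + R)*(R + (-8 - 2*K)) = (K + R)*(-8 + R - 2*K))
I(A(1, 0), -2)*X(-22) = ((-2)**2 - 8*0 - 8*(-2) - 2*0**2 - 1*0*(-2))*(3 + (-22)**2 + 12*(-22)) = (4 + 0 + 16 - 2*0 + 0)*(3 + 484 - 264) = (4 + 0 + 16 + 0 + 0)*223 = 20*223 = 4460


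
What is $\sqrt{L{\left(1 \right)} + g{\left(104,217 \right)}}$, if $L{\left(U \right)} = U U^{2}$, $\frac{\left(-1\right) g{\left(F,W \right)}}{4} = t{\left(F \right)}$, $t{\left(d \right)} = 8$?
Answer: $i \sqrt{31} \approx 5.5678 i$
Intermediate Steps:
$g{\left(F,W \right)} = -32$ ($g{\left(F,W \right)} = \left(-4\right) 8 = -32$)
$L{\left(U \right)} = U^{3}$
$\sqrt{L{\left(1 \right)} + g{\left(104,217 \right)}} = \sqrt{1^{3} - 32} = \sqrt{1 - 32} = \sqrt{-31} = i \sqrt{31}$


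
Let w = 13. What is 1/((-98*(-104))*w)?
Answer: 1/132496 ≈ 7.5474e-6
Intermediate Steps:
1/((-98*(-104))*w) = 1/(-98*(-104)*13) = 1/(10192*13) = 1/132496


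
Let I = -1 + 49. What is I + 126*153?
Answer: 19326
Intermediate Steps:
I = 48
I + 126*153 = 48 + 126*153 = 48 + 19278 = 19326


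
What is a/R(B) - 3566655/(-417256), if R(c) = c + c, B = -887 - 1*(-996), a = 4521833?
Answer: 943769740519/45480904 ≈ 20751.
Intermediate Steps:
B = 109 (B = -887 + 996 = 109)
R(c) = 2*c
a/R(B) - 3566655/(-417256) = 4521833/((2*109)) - 3566655/(-417256) = 4521833/218 - 3566655*(-1/417256) = 4521833*(1/218) + 3566655/417256 = 4521833/218 + 3566655/417256 = 943769740519/45480904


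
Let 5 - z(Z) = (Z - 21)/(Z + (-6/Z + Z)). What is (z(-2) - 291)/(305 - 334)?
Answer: 309/29 ≈ 10.655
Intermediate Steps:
z(Z) = 5 - (-21 + Z)/(-6/Z + 2*Z) (z(Z) = 5 - (Z - 21)/(Z + (-6/Z + Z)) = 5 - (-21 + Z)/(Z + (Z - 6/Z)) = 5 - (-21 + Z)/(-6/Z + 2*Z))
(z(-2) - 291)/(305 - 334) = (3*(-10 + 3*(-2)**2 + 7*(-2))/(2*(-3 + (-2)**2)) - 291)/(305 - 334) = (3*(-10 + 3*4 - 14)/(2*(-3 + 4)) - 291)/(-29) = ((3/2)*(-10 + 12 - 14)/1 - 291)*(-1/29) = ((3/2)*1*(-12) - 291)*(-1/29) = (-18 - 291)*(-1/29) = -309*(-1/29) = 309/29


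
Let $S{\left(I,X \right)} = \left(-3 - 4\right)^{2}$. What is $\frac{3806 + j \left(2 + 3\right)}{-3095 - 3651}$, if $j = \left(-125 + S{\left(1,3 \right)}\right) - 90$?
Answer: $- \frac{1488}{3373} \approx -0.44115$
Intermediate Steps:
$S{\left(I,X \right)} = 49$ ($S{\left(I,X \right)} = \left(-7\right)^{2} = 49$)
$j = -166$ ($j = \left(-125 + 49\right) - 90 = -76 - 90 = -166$)
$\frac{3806 + j \left(2 + 3\right)}{-3095 - 3651} = \frac{3806 - 166 \left(2 + 3\right)}{-3095 - 3651} = \frac{3806 - 830}{-6746} = \left(3806 - 830\right) \left(- \frac{1}{6746}\right) = 2976 \left(- \frac{1}{6746}\right) = - \frac{1488}{3373}$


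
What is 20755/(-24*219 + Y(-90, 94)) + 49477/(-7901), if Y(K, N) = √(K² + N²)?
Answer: -762978494/74703955 - 4151*√4234/2760860 ≈ -10.311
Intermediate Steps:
20755/(-24*219 + Y(-90, 94)) + 49477/(-7901) = 20755/(-24*219 + √((-90)² + 94²)) + 49477/(-7901) = 20755/(-5256 + √(8100 + 8836)) + 49477*(-1/7901) = 20755/(-5256 + √16936) - 49477/7901 = 20755/(-5256 + 2*√4234) - 49477/7901 = -49477/7901 + 20755/(-5256 + 2*√4234)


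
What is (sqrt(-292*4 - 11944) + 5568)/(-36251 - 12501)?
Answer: -348/3047 - I*sqrt(3278)/24376 ≈ -0.11421 - 0.0023488*I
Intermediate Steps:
(sqrt(-292*4 - 11944) + 5568)/(-36251 - 12501) = (sqrt(-1168 - 11944) + 5568)/(-48752) = (sqrt(-13112) + 5568)*(-1/48752) = (2*I*sqrt(3278) + 5568)*(-1/48752) = (5568 + 2*I*sqrt(3278))*(-1/48752) = -348/3047 - I*sqrt(3278)/24376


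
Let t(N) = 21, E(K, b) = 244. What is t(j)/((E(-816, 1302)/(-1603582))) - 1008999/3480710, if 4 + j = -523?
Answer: -14651741020422/106161655 ≈ -1.3801e+5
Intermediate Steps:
j = -527 (j = -4 - 523 = -527)
t(j)/((E(-816, 1302)/(-1603582))) - 1008999/3480710 = 21/((244/(-1603582))) - 1008999/3480710 = 21/((244*(-1/1603582))) - 1008999*1/3480710 = 21/(-122/801791) - 1008999/3480710 = 21*(-801791/122) - 1008999/3480710 = -16837611/122 - 1008999/3480710 = -14651741020422/106161655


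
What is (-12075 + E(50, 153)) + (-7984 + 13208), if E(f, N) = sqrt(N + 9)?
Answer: -6851 + 9*sqrt(2) ≈ -6838.3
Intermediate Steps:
E(f, N) = sqrt(9 + N)
(-12075 + E(50, 153)) + (-7984 + 13208) = (-12075 + sqrt(9 + 153)) + (-7984 + 13208) = (-12075 + sqrt(162)) + 5224 = (-12075 + 9*sqrt(2)) + 5224 = -6851 + 9*sqrt(2)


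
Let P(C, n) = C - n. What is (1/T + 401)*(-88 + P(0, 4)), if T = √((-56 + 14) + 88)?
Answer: -36892 - 2*√46 ≈ -36906.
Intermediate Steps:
T = √46 (T = √(-42 + 88) = √46 ≈ 6.7823)
(1/T + 401)*(-88 + P(0, 4)) = (1/(√46) + 401)*(-88 + (0 - 1*4)) = (√46/46 + 401)*(-88 + (0 - 4)) = (401 + √46/46)*(-88 - 4) = (401 + √46/46)*(-92) = -36892 - 2*√46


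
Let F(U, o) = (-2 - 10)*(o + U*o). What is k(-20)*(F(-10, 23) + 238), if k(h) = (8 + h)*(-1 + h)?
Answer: 685944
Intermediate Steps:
k(h) = (-1 + h)*(8 + h)
F(U, o) = -12*o - 12*U*o (F(U, o) = -12*(o + U*o) = -12*o - 12*U*o)
k(-20)*(F(-10, 23) + 238) = (-8 + (-20)² + 7*(-20))*(-12*23*(1 - 10) + 238) = (-8 + 400 - 140)*(-12*23*(-9) + 238) = 252*(2484 + 238) = 252*2722 = 685944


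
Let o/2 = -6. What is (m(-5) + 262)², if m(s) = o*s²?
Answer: 1444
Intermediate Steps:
o = -12 (o = 2*(-6) = -12)
m(s) = -12*s²
(m(-5) + 262)² = (-12*(-5)² + 262)² = (-12*25 + 262)² = (-300 + 262)² = (-38)² = 1444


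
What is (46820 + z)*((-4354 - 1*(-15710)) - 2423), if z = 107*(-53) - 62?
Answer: 367030171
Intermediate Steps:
z = -5733 (z = -5671 - 62 = -5733)
(46820 + z)*((-4354 - 1*(-15710)) - 2423) = (46820 - 5733)*((-4354 - 1*(-15710)) - 2423) = 41087*((-4354 + 15710) - 2423) = 41087*(11356 - 2423) = 41087*8933 = 367030171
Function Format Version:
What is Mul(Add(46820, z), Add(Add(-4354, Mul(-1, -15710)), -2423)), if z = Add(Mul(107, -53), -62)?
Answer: 367030171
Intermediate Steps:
z = -5733 (z = Add(-5671, -62) = -5733)
Mul(Add(46820, z), Add(Add(-4354, Mul(-1, -15710)), -2423)) = Mul(Add(46820, -5733), Add(Add(-4354, Mul(-1, -15710)), -2423)) = Mul(41087, Add(Add(-4354, 15710), -2423)) = Mul(41087, Add(11356, -2423)) = Mul(41087, 8933) = 367030171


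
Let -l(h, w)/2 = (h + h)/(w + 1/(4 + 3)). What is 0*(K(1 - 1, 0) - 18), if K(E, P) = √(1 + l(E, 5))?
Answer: 0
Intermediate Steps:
l(h, w) = -4*h/(⅐ + w) (l(h, w) = -2*(h + h)/(w + 1/(4 + 3)) = -2*2*h/(w + 1/7) = -2*2*h/(w + ⅐) = -2*2*h/(⅐ + w) = -4*h/(⅐ + w))
K(E, P) = √(1 - 7*E/9) (K(E, P) = √(1 - 28*E/(1 + 7*5)) = √(1 - 28*E/(1 + 35)) = √(1 - 28*E/36) = √(1 - 28*E*1/36) = √(1 - 7*E/9))
0*(K(1 - 1, 0) - 18) = 0*(√(9 - 7*(1 - 1))/3 - 18) = 0*(√(9 - 7*0)/3 - 18) = 0*(√(9 + 0)/3 - 18) = 0*(√9/3 - 18) = 0*((⅓)*3 - 18) = 0*(1 - 18) = 0*(-17) = 0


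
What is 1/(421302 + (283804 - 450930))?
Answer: 1/254176 ≈ 3.9343e-6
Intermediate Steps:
1/(421302 + (283804 - 450930)) = 1/(421302 - 167126) = 1/254176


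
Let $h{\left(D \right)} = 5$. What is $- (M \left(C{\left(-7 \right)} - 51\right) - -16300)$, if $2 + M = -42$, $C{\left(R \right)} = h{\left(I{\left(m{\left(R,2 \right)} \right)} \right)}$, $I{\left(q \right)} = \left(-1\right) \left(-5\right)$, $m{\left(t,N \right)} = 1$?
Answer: $-18324$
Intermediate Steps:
$I{\left(q \right)} = 5$
$C{\left(R \right)} = 5$
$M = -44$ ($M = -2 - 42 = -44$)
$- (M \left(C{\left(-7 \right)} - 51\right) - -16300) = - (- 44 \left(5 - 51\right) - -16300) = - (\left(-44\right) \left(-46\right) + 16300) = - (2024 + 16300) = \left(-1\right) 18324 = -18324$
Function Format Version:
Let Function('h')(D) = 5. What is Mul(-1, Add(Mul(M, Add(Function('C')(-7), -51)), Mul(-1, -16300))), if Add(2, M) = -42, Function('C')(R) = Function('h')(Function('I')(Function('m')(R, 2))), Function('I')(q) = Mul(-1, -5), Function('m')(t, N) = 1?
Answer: -18324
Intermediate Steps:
Function('I')(q) = 5
Function('C')(R) = 5
M = -44 (M = Add(-2, -42) = -44)
Mul(-1, Add(Mul(M, Add(Function('C')(-7), -51)), Mul(-1, -16300))) = Mul(-1, Add(Mul(-44, Add(5, -51)), Mul(-1, -16300))) = Mul(-1, Add(Mul(-44, -46), 16300)) = Mul(-1, Add(2024, 16300)) = Mul(-1, 18324) = -18324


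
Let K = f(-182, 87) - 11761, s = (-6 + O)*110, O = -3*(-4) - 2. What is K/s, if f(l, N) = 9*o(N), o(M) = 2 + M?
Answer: -274/11 ≈ -24.909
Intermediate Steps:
O = 10 (O = 12 - 2 = 10)
f(l, N) = 18 + 9*N (f(l, N) = 9*(2 + N) = 18 + 9*N)
s = 440 (s = (-6 + 10)*110 = 4*110 = 440)
K = -10960 (K = (18 + 9*87) - 11761 = (18 + 783) - 11761 = 801 - 11761 = -10960)
K/s = -10960/440 = -10960*1/440 = -274/11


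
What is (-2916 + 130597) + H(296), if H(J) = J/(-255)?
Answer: 32558359/255 ≈ 1.2768e+5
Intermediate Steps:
H(J) = -J/255 (H(J) = J*(-1/255) = -J/255)
(-2916 + 130597) + H(296) = (-2916 + 130597) - 1/255*296 = 127681 - 296/255 = 32558359/255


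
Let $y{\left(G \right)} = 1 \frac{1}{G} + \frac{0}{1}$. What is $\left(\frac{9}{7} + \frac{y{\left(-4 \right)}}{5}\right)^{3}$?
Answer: $\frac{5177717}{2744000} \approx 1.8869$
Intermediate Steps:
$y{\left(G \right)} = \frac{1}{G}$ ($y{\left(G \right)} = \frac{1}{G} + 0 \cdot 1 = \frac{1}{G} + 0 = \frac{1}{G}$)
$\left(\frac{9}{7} + \frac{y{\left(-4 \right)}}{5}\right)^{3} = \left(\frac{9}{7} + \frac{1}{\left(-4\right) 5}\right)^{3} = \left(9 \cdot \frac{1}{7} - \frac{1}{20}\right)^{3} = \left(\frac{9}{7} - \frac{1}{20}\right)^{3} = \left(\frac{173}{140}\right)^{3} = \frac{5177717}{2744000}$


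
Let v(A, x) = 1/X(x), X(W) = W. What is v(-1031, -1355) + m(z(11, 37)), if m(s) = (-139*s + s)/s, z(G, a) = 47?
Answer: -186991/1355 ≈ -138.00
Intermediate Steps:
v(A, x) = 1/x
m(s) = -138 (m(s) = (-138*s)/s = -138)
v(-1031, -1355) + m(z(11, 37)) = 1/(-1355) - 138 = -1/1355 - 138 = -186991/1355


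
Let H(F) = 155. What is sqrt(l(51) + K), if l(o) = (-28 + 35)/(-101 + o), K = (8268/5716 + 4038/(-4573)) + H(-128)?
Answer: sqrt(663717739078221954)/65348170 ≈ 12.467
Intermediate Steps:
K = 1016578724/6534817 (K = (8268/5716 + 4038/(-4573)) + 155 = (8268*(1/5716) + 4038*(-1/4573)) + 155 = (2067/1429 - 4038/4573) + 155 = 3682089/6534817 + 155 = 1016578724/6534817 ≈ 155.56)
l(o) = 7/(-101 + o)
sqrt(l(51) + K) = sqrt(7/(-101 + 51) + 1016578724/6534817) = sqrt(7/(-50) + 1016578724/6534817) = sqrt(7*(-1/50) + 1016578724/6534817) = sqrt(-7/50 + 1016578724/6534817) = sqrt(50783192481/326740850) = sqrt(663717739078221954)/65348170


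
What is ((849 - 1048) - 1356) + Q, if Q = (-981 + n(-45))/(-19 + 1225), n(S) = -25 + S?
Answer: -1876381/1206 ≈ -1555.9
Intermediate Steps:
Q = -1051/1206 (Q = (-981 + (-25 - 45))/(-19 + 1225) = (-981 - 70)/1206 = -1051*1/1206 = -1051/1206 ≈ -0.87148)
((849 - 1048) - 1356) + Q = ((849 - 1048) - 1356) - 1051/1206 = (-199 - 1356) - 1051/1206 = -1555 - 1051/1206 = -1876381/1206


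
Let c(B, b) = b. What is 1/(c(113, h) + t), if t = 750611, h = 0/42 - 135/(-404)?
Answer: 404/303246979 ≈ 1.3322e-6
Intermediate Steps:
h = 135/404 (h = 0*(1/42) - 135*(-1/404) = 0 + 135/404 = 135/404 ≈ 0.33416)
1/(c(113, h) + t) = 1/(135/404 + 750611) = 1/(303246979/404) = 404/303246979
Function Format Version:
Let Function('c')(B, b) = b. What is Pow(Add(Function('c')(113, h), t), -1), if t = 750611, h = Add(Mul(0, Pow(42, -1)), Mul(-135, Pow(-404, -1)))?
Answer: Rational(404, 303246979) ≈ 1.3322e-6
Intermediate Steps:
h = Rational(135, 404) (h = Add(Mul(0, Rational(1, 42)), Mul(-135, Rational(-1, 404))) = Add(0, Rational(135, 404)) = Rational(135, 404) ≈ 0.33416)
Pow(Add(Function('c')(113, h), t), -1) = Pow(Add(Rational(135, 404), 750611), -1) = Pow(Rational(303246979, 404), -1) = Rational(404, 303246979)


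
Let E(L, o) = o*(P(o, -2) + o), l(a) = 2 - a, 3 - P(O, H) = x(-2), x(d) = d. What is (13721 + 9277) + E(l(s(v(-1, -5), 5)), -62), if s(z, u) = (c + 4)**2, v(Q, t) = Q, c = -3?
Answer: 26532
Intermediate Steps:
P(O, H) = 5 (P(O, H) = 3 - 1*(-2) = 3 + 2 = 5)
s(z, u) = 1 (s(z, u) = (-3 + 4)**2 = 1**2 = 1)
E(L, o) = o*(5 + o)
(13721 + 9277) + E(l(s(v(-1, -5), 5)), -62) = (13721 + 9277) - 62*(5 - 62) = 22998 - 62*(-57) = 22998 + 3534 = 26532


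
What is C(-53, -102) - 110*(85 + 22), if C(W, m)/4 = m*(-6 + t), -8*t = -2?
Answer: -9424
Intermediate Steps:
t = ¼ (t = -⅛*(-2) = ¼ ≈ 0.25000)
C(W, m) = -23*m (C(W, m) = 4*(m*(-6 + ¼)) = 4*(m*(-23/4)) = 4*(-23*m/4) = -23*m)
C(-53, -102) - 110*(85 + 22) = -23*(-102) - 110*(85 + 22) = 2346 - 110*107 = 2346 - 1*11770 = 2346 - 11770 = -9424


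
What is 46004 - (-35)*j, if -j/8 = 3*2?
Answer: 44324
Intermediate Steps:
j = -48 (j = -24*2 = -8*6 = -48)
46004 - (-35)*j = 46004 - (-35)*(-48) = 46004 - 1*1680 = 46004 - 1680 = 44324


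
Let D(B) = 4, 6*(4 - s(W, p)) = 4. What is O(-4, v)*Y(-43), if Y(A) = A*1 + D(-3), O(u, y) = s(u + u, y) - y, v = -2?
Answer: -208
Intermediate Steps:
s(W, p) = 10/3 (s(W, p) = 4 - ⅙*4 = 4 - ⅔ = 10/3)
O(u, y) = 10/3 - y
Y(A) = 4 + A (Y(A) = A*1 + 4 = A + 4 = 4 + A)
O(-4, v)*Y(-43) = (10/3 - 1*(-2))*(4 - 43) = (10/3 + 2)*(-39) = (16/3)*(-39) = -208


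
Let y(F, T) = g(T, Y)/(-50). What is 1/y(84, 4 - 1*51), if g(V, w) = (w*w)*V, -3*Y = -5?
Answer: 18/47 ≈ 0.38298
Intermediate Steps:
Y = 5/3 (Y = -1/3*(-5) = 5/3 ≈ 1.6667)
g(V, w) = V*w**2 (g(V, w) = w**2*V = V*w**2)
y(F, T) = -T/18 (y(F, T) = (T*(5/3)**2)/(-50) = (T*(25/9))*(-1/50) = (25*T/9)*(-1/50) = -T/18)
1/y(84, 4 - 1*51) = 1/(-(4 - 1*51)/18) = 1/(-(4 - 51)/18) = 1/(-1/18*(-47)) = 1/(47/18) = 18/47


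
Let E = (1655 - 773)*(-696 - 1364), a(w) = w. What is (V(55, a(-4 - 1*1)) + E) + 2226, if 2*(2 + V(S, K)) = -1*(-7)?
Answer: -3629385/2 ≈ -1.8147e+6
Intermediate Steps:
V(S, K) = 3/2 (V(S, K) = -2 + (-1*(-7))/2 = -2 + (½)*7 = -2 + 7/2 = 3/2)
E = -1816920 (E = 882*(-2060) = -1816920)
(V(55, a(-4 - 1*1)) + E) + 2226 = (3/2 - 1816920) + 2226 = -3633837/2 + 2226 = -3629385/2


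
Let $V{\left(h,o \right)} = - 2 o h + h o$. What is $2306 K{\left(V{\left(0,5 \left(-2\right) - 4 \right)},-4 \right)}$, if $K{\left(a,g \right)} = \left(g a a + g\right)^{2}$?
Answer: $36896$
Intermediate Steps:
$V{\left(h,o \right)} = - h o$ ($V{\left(h,o \right)} = - 2 h o + h o = - h o$)
$K{\left(a,g \right)} = \left(g + g a^{2}\right)^{2}$ ($K{\left(a,g \right)} = \left(a g a + g\right)^{2} = \left(g a^{2} + g\right)^{2} = \left(g + g a^{2}\right)^{2}$)
$2306 K{\left(V{\left(0,5 \left(-2\right) - 4 \right)},-4 \right)} = 2306 \left(-4\right)^{2} \left(1 + \left(\left(-1\right) 0 \left(5 \left(-2\right) - 4\right)\right)^{2}\right)^{2} = 2306 \cdot 16 \left(1 + \left(\left(-1\right) 0 \left(-10 - 4\right)\right)^{2}\right)^{2} = 2306 \cdot 16 \left(1 + \left(\left(-1\right) 0 \left(-14\right)\right)^{2}\right)^{2} = 2306 \cdot 16 \left(1 + 0^{2}\right)^{2} = 2306 \cdot 16 \left(1 + 0\right)^{2} = 2306 \cdot 16 \cdot 1^{2} = 2306 \cdot 16 \cdot 1 = 2306 \cdot 16 = 36896$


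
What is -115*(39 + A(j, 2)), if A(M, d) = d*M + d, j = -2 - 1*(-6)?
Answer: -5635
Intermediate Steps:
j = 4 (j = -2 + 6 = 4)
A(M, d) = d + M*d (A(M, d) = M*d + d = d + M*d)
-115*(39 + A(j, 2)) = -115*(39 + 2*(1 + 4)) = -115*(39 + 2*5) = -115*(39 + 10) = -115*49 = -5635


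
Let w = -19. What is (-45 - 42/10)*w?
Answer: 4674/5 ≈ 934.80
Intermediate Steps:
(-45 - 42/10)*w = (-45 - 42/10)*(-19) = (-45 - 42*⅒)*(-19) = (-45 - 21/5)*(-19) = -246/5*(-19) = 4674/5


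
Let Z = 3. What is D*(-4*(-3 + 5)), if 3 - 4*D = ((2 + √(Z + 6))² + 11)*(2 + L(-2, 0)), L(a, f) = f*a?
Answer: 138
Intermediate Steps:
L(a, f) = a*f
D = -69/4 (D = ¾ - ((2 + √(3 + 6))² + 11)*(2 - 2*0)/4 = ¾ - ((2 + √9)² + 11)*(2 + 0)/4 = ¾ - ((2 + 3)² + 11)*2/4 = ¾ - (5² + 11)*2/4 = ¾ - (25 + 11)*2/4 = ¾ - 9*2 = ¾ - ¼*72 = ¾ - 18 = -69/4 ≈ -17.250)
D*(-4*(-3 + 5)) = -(-69)*(-3 + 5) = -(-69)*2 = -69/4*(-8) = 138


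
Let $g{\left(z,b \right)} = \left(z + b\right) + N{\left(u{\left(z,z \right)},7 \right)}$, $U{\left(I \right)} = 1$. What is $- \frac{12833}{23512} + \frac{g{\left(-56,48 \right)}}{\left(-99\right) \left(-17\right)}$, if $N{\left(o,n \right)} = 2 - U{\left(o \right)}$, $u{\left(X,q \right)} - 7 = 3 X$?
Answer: $- \frac{21762523}{39570696} \approx -0.54997$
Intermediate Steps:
$u{\left(X,q \right)} = 7 + 3 X$
$N{\left(o,n \right)} = 1$ ($N{\left(o,n \right)} = 2 - 1 = 1$)
$g{\left(z,b \right)} = 1 + b + z$ ($g{\left(z,b \right)} = \left(z + b\right) + 1 = \left(b + z\right) + 1 = 1 + b + z$)
$- \frac{12833}{23512} + \frac{g{\left(-56,48 \right)}}{\left(-99\right) \left(-17\right)} = - \frac{12833}{23512} + \frac{1 + 48 - 56}{\left(-99\right) \left(-17\right)} = \left(-12833\right) \frac{1}{23512} - \frac{7}{1683} = - \frac{12833}{23512} - \frac{7}{1683} = - \frac{21762523}{39570696}$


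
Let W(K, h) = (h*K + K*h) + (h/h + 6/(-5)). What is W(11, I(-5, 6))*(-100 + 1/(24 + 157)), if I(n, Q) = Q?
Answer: -11927241/905 ≈ -13179.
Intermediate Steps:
W(K, h) = -⅕ + 2*K*h (W(K, h) = (K*h + K*h) + (1 + 6*(-⅕)) = 2*K*h + (1 - 6/5) = 2*K*h - ⅕ = -⅕ + 2*K*h)
W(11, I(-5, 6))*(-100 + 1/(24 + 157)) = (-⅕ + 2*11*6)*(-100 + 1/(24 + 157)) = (-⅕ + 132)*(-100 + 1/181) = 659*(-100 + 1/181)/5 = (659/5)*(-18099/181) = -11927241/905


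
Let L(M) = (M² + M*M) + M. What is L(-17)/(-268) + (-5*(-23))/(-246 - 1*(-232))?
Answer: -19337/1876 ≈ -10.308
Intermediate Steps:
L(M) = M + 2*M² (L(M) = (M² + M²) + M = 2*M² + M = M + 2*M²)
L(-17)/(-268) + (-5*(-23))/(-246 - 1*(-232)) = -17*(1 + 2*(-17))/(-268) + (-5*(-23))/(-246 - 1*(-232)) = -17*(1 - 34)*(-1/268) + 115/(-246 + 232) = -17*(-33)*(-1/268) + 115/(-14) = 561*(-1/268) + 115*(-1/14) = -561/268 - 115/14 = -19337/1876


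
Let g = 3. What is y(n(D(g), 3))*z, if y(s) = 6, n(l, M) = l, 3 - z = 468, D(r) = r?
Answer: -2790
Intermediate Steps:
z = -465 (z = 3 - 1*468 = 3 - 468 = -465)
y(n(D(g), 3))*z = 6*(-465) = -2790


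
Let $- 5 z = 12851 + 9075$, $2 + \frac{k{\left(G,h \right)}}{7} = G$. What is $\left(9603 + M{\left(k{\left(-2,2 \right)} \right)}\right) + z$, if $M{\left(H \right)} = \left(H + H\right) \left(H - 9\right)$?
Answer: $\frac{36449}{5} \approx 7289.8$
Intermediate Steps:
$k{\left(G,h \right)} = -14 + 7 G$
$M{\left(H \right)} = 2 H \left(-9 + H\right)$
$z = - \frac{21926}{5}$ ($z = - \frac{12851 + 9075}{5} = \left(- \frac{1}{5}\right) 21926 = - \frac{21926}{5} \approx -4385.2$)
$\left(9603 + M{\left(k{\left(-2,2 \right)} \right)}\right) + z = \left(9603 + 2 \left(-14 + 7 \left(-2\right)\right) \left(-9 + \left(-14 + 7 \left(-2\right)\right)\right)\right) - \frac{21926}{5} = \left(9603 + 2 \left(-14 - 14\right) \left(-9 - 28\right)\right) - \frac{21926}{5} = \left(9603 + 2 \left(-28\right) \left(-9 - 28\right)\right) - \frac{21926}{5} = \left(9603 + 2 \left(-28\right) \left(-37\right)\right) - \frac{21926}{5} = \left(9603 + 2072\right) - \frac{21926}{5} = 11675 - \frac{21926}{5} = \frac{36449}{5}$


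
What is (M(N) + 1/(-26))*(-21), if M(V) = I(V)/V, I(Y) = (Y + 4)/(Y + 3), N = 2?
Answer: -1533/130 ≈ -11.792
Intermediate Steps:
I(Y) = (4 + Y)/(3 + Y)
M(V) = (4 + V)/(V*(3 + V)) (M(V) = ((4 + V)/(3 + V))/V = (4 + V)/(V*(3 + V)))
(M(N) + 1/(-26))*(-21) = ((4 + 2)/(2*(3 + 2)) + 1/(-26))*(-21) = ((1/2)*6/5 - 1/26)*(-21) = ((1/2)*(1/5)*6 - 1/26)*(-21) = (3/5 - 1/26)*(-21) = (73/130)*(-21) = -1533/130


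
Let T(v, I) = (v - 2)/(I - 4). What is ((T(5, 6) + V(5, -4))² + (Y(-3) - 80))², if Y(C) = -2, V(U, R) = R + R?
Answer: 25281/16 ≈ 1580.1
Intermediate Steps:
V(U, R) = 2*R
T(v, I) = (-2 + v)/(-4 + I)
((T(5, 6) + V(5, -4))² + (Y(-3) - 80))² = (((-2 + 5)/(-4 + 6) + 2*(-4))² + (-2 - 80))² = ((3/2 - 8)² - 82)² = ((-13/2)² - 82)² = (169/4 - 82)² = (-159/4)² = 25281/16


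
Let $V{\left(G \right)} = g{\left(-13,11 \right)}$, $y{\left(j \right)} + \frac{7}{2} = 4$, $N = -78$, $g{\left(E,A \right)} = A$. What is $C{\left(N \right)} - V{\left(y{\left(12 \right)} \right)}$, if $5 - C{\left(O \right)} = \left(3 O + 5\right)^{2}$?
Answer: $-52447$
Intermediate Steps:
$y{\left(j \right)} = \frac{1}{2}$ ($y{\left(j \right)} = - \frac{7}{2} + 4 = \frac{1}{2}$)
$V{\left(G \right)} = 11$
$C{\left(O \right)} = 5 - \left(5 + 3 O\right)^{2}$ ($C{\left(O \right)} = 5 - \left(3 O + 5\right)^{2} = 5 - \left(5 + 3 O\right)^{2}$)
$C{\left(N \right)} - V{\left(y{\left(12 \right)} \right)} = \left(5 - \left(5 + 3 \left(-78\right)\right)^{2}\right) - 11 = \left(5 - \left(5 - 234\right)^{2}\right) - 11 = \left(5 - \left(-229\right)^{2}\right) - 11 = \left(5 - 52441\right) - 11 = -52436 - 11 = -52447$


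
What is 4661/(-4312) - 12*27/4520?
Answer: -2808101/2436280 ≈ -1.1526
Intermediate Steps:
4661/(-4312) - 12*27/4520 = 4661*(-1/4312) - 324*1/4520 = -4661/4312 - 81/1130 = -2808101/2436280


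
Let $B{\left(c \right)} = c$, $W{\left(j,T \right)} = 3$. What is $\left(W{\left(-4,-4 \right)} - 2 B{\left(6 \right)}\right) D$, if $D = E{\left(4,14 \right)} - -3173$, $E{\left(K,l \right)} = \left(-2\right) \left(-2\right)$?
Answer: $-28593$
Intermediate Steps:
$E{\left(K,l \right)} = 4$
$D = 3177$ ($D = 4 - -3173 = 4 + 3173 = 3177$)
$\left(W{\left(-4,-4 \right)} - 2 B{\left(6 \right)}\right) D = \left(3 - 12\right) 3177 = \left(-9\right) 3177 = -28593$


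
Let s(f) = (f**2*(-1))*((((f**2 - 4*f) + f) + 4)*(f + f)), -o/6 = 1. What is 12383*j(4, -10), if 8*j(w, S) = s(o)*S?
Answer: -387835560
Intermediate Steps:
o = -6 (o = -6*1 = -6)
s(f) = -2*f**3*(4 + f**2 - 3*f) (s(f) = (-f**2)*(((f**2 - 3*f) + 4)*(2*f)) = (-f**2)*((4 + f**2 - 3*f)*(2*f)) = (-f**2)*(2*f*(4 + f**2 - 3*f)) = -2*f**3*(4 + f**2 - 3*f))
j(w, S) = 3132*S (j(w, S) = ((2*(-6)**3*(-4 - 1*(-6)**2 + 3*(-6)))*S)/8 = ((2*(-216)*(-4 - 1*36 - 18))*S)/8 = ((2*(-216)*(-4 - 36 - 18))*S)/8 = ((2*(-216)*(-58))*S)/8 = (25056*S)/8 = 3132*S)
12383*j(4, -10) = 12383*(3132*(-10)) = 12383*(-31320) = -387835560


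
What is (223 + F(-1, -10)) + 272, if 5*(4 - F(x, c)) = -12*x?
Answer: 2483/5 ≈ 496.60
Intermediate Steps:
F(x, c) = 4 + 12*x/5 (F(x, c) = 4 - (-12)*x/5 = 4 + 12*x/5)
(223 + F(-1, -10)) + 272 = (223 + (4 + (12/5)*(-1))) + 272 = (223 + (4 - 12/5)) + 272 = (223 + 8/5) + 272 = 1123/5 + 272 = 2483/5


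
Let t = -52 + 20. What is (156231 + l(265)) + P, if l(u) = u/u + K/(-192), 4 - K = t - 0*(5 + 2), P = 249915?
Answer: 6498349/16 ≈ 4.0615e+5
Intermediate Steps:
t = -32
K = 36 (K = 4 - (-32 - 0*(5 + 2)) = 4 - (-32 - 0*7) = 4 - (-32 - 1*0) = 4 - (-32 + 0) = 4 - 1*(-32) = 4 + 32 = 36)
l(u) = 13/16 (l(u) = u/u + 36/(-192) = 1 + 36*(-1/192) = 1 - 3/16 = 13/16)
(156231 + l(265)) + P = (156231 + 13/16) + 249915 = 2499709/16 + 249915 = 6498349/16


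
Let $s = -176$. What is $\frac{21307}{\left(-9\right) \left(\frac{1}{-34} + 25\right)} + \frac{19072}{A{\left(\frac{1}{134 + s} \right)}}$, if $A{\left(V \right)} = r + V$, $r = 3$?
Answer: $\frac{6030069634}{955125} \approx 6313.4$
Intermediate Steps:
$A{\left(V \right)} = 3 + V$
$\frac{21307}{\left(-9\right) \left(\frac{1}{-34} + 25\right)} + \frac{19072}{A{\left(\frac{1}{134 + s} \right)}} = \frac{21307}{\left(-9\right) \left(\frac{1}{-34} + 25\right)} + \frac{19072}{3 + \frac{1}{134 - 176}} = \frac{21307}{\left(-9\right) \left(- \frac{1}{34} + 25\right)} + \frac{19072}{3 + \frac{1}{-42}} = \frac{21307}{\left(-9\right) \frac{849}{34}} + \frac{19072}{3 - \frac{1}{42}} = \frac{21307}{- \frac{7641}{34}} + \frac{19072}{\frac{125}{42}} = 21307 \left(- \frac{34}{7641}\right) + 19072 \cdot \frac{42}{125} = - \frac{724438}{7641} + \frac{801024}{125} = \frac{6030069634}{955125}$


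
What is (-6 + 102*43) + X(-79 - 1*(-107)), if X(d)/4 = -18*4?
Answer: 4092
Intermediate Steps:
X(d) = -288 (X(d) = 4*(-18*4) = 4*(-72) = -288)
(-6 + 102*43) + X(-79 - 1*(-107)) = (-6 + 102*43) - 288 = (-6 + 4386) - 288 = 4380 - 288 = 4092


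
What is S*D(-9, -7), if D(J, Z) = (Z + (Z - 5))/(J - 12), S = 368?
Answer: 6992/21 ≈ 332.95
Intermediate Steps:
D(J, Z) = (-5 + 2*Z)/(-12 + J) (D(J, Z) = (Z + (-5 + Z))/(-12 + J) = (-5 + 2*Z)/(-12 + J))
S*D(-9, -7) = 368*((-5 + 2*(-7))/(-12 - 9)) = 368*((-5 - 14)/(-21)) = 368*(-1/21*(-19)) = 368*(19/21) = 6992/21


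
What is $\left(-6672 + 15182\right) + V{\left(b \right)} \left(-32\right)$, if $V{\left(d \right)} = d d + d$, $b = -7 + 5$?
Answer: $8446$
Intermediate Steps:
$b = -2$
$V{\left(d \right)} = d + d^{2}$ ($V{\left(d \right)} = d^{2} + d = d + d^{2}$)
$\left(-6672 + 15182\right) + V{\left(b \right)} \left(-32\right) = \left(-6672 + 15182\right) + - 2 \left(1 - 2\right) \left(-32\right) = 8510 + \left(-2\right) \left(-1\right) \left(-32\right) = 8510 + 2 \left(-32\right) = 8510 - 64 = 8446$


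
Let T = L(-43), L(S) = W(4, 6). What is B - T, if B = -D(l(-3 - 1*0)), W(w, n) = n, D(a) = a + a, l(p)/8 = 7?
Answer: -118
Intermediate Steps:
l(p) = 56 (l(p) = 8*7 = 56)
D(a) = 2*a
L(S) = 6
T = 6
B = -112 (B = -2*56 = -1*112 = -112)
B - T = -112 - 1*6 = -112 - 6 = -118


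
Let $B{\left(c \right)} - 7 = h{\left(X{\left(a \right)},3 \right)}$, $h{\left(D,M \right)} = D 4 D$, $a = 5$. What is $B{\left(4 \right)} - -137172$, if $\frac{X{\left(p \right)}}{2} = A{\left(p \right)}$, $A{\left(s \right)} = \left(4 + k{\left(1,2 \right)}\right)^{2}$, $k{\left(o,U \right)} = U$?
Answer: $157915$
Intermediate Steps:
$A{\left(s \right)} = 36$ ($A{\left(s \right)} = \left(4 + 2\right)^{2} = 6^{2} = 36$)
$X{\left(p \right)} = 72$ ($X{\left(p \right)} = 2 \cdot 36 = 72$)
$h{\left(D,M \right)} = 4 D^{2}$ ($h{\left(D,M \right)} = 4 D D = 4 D^{2}$)
$B{\left(c \right)} = 20743$ ($B{\left(c \right)} = 7 + 4 \cdot 72^{2} = 7 + 4 \cdot 5184 = 7 + 20736 = 20743$)
$B{\left(4 \right)} - -137172 = 20743 - -137172 = 20743 + 137172 = 157915$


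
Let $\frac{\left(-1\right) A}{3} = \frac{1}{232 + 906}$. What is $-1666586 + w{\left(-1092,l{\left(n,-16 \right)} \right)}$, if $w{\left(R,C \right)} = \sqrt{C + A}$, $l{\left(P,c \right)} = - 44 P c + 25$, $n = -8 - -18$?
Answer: $-1666586 + \frac{\sqrt{9149482446}}{1138} \approx -1.6665 \cdot 10^{6}$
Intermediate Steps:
$n = 10$ ($n = -8 + 18 = 10$)
$l{\left(P,c \right)} = 25 - 44 P c$ ($l{\left(P,c \right)} = - 44 P c + 25 = 25 - 44 P c$)
$A = - \frac{3}{1138}$ ($A = - \frac{3}{232 + 906} = - \frac{3}{1138} \approx -0.0026362$)
$w{\left(R,C \right)} = \sqrt{- \frac{3}{1138} + C}$ ($w{\left(R,C \right)} = \sqrt{C - \frac{3}{1138}} = \sqrt{- \frac{3}{1138} + C}$)
$-1666586 + w{\left(-1092,l{\left(n,-16 \right)} \right)} = -1666586 + \frac{\sqrt{-3414 + 1295044 \left(25 - 440 \left(-16\right)\right)}}{1138} = -1666586 + \frac{\sqrt{-3414 + 1295044 \left(25 + 7040\right)}}{1138} = -1666586 + \frac{\sqrt{-3414 + 1295044 \cdot 7065}}{1138} = -1666586 + \frac{\sqrt{-3414 + 9149485860}}{1138} = -1666586 + \frac{\sqrt{9149482446}}{1138}$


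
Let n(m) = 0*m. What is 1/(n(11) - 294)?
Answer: -1/294 ≈ -0.0034014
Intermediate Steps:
n(m) = 0
1/(n(11) - 294) = 1/(0 - 294) = 1/(-294) = -1/294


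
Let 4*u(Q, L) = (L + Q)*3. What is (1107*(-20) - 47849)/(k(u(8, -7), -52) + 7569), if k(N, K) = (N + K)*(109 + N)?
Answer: -1119824/31109 ≈ -35.997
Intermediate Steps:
u(Q, L) = 3*L/4 + 3*Q/4 (u(Q, L) = ((L + Q)*3)/4 = (3*L + 3*Q)/4 = 3*L/4 + 3*Q/4)
k(N, K) = (109 + N)*(K + N) (k(N, K) = (K + N)*(109 + N) = (109 + N)*(K + N))
(1107*(-20) - 47849)/(k(u(8, -7), -52) + 7569) = (1107*(-20) - 47849)/((((¾)*(-7) + (¾)*8)² + 109*(-52) + 109*((¾)*(-7) + (¾)*8) - 52*((¾)*(-7) + (¾)*8)) + 7569) = (-22140 - 47849)/(((-21/4 + 6)² - 5668 + 109*(-21/4 + 6) - 52*(-21/4 + 6)) + 7569) = -69989/(((¾)² - 5668 + 109*(¾) - 52*¾) + 7569) = -69989/((9/16 - 5668 + 327/4 - 39) + 7569) = -69989/(-89995/16 + 7569) = -69989/31109/16 = -69989*16/31109 = -1119824/31109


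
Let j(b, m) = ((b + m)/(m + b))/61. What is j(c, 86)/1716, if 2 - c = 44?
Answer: 1/104676 ≈ 9.5533e-6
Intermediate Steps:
c = -42 (c = 2 - 1*44 = 2 - 44 = -42)
j(b, m) = 1/61 (j(b, m) = ((b + m)/(b + m))*(1/61) = 1*(1/61) = 1/61)
j(c, 86)/1716 = (1/61)/1716 = (1/61)*(1/1716) = 1/104676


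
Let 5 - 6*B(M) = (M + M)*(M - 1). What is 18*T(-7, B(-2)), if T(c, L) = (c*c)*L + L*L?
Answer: -2009/2 ≈ -1004.5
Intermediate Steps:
B(M) = 5/6 - M*(-1 + M)/3 (B(M) = 5/6 - (M + M)*(M - 1)/6 = 5/6 - 2*M*(-1 + M)/6 = 5/6 - M*(-1 + M)/3)
T(c, L) = L**2 + L*c**2 (T(c, L) = c**2*L + L**2 = L*c**2 + L**2 = L**2 + L*c**2)
18*T(-7, B(-2)) = 18*((5/6 - 1/3*(-2)**2 + (1/3)*(-2))*((5/6 - 1/3*(-2)**2 + (1/3)*(-2)) + (-7)**2)) = 18*((5/6 - 1/3*4 - 2/3)*((5/6 - 1/3*4 - 2/3) + 49)) = 18*((5/6 - 4/3 - 2/3)*((5/6 - 4/3 - 2/3) + 49)) = 18*(-7*(-7/6 + 49)/6) = 18*(-7/6*287/6) = 18*(-2009/36) = -2009/2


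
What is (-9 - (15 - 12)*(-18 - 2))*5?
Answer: 255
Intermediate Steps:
(-9 - (15 - 12)*(-18 - 2))*5 = (-9 - 3*(-20))*5 = (-9 - 1*(-60))*5 = (-9 + 60)*5 = 51*5 = 255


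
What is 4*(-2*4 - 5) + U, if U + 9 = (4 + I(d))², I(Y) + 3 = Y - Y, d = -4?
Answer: -60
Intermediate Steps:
I(Y) = -3 (I(Y) = -3 + (Y - Y) = -3 + 0 = -3)
U = -8 (U = -9 + (4 - 3)² = -9 + 1² = -9 + 1 = -8)
4*(-2*4 - 5) + U = 4*(-2*4 - 5) - 8 = 4*(-8 - 5) - 8 = 4*(-13) - 8 = -52 - 8 = -60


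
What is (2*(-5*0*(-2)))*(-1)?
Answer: 0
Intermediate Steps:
(2*(-5*0*(-2)))*(-1) = (2*(0*(-2)))*(-1) = (2*0)*(-1) = 0*(-1) = 0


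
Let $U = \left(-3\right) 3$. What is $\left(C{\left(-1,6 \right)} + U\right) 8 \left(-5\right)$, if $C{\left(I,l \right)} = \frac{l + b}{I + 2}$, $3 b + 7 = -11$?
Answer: $360$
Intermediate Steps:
$b = -6$ ($b = - \frac{7}{3} + \frac{1}{3} \left(-11\right) = - \frac{7}{3} - \frac{11}{3} = -6$)
$U = -9$
$C{\left(I,l \right)} = \frac{-6 + l}{2 + I}$ ($C{\left(I,l \right)} = \frac{l - 6}{I + 2} = \frac{-6 + l}{2 + I}$)
$\left(C{\left(-1,6 \right)} + U\right) 8 \left(-5\right) = \left(\frac{-6 + 6}{2 - 1} - 9\right) 8 \left(-5\right) = \left(1^{-1} \cdot 0 - 9\right) \left(-40\right) = \left(1 \cdot 0 - 9\right) \left(-40\right) = \left(0 - 9\right) \left(-40\right) = \left(-9\right) \left(-40\right) = 360$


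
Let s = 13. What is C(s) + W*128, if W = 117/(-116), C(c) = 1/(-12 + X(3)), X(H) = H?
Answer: -33725/261 ≈ -129.21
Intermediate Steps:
C(c) = -1/9 (C(c) = 1/(-12 + 3) = 1/(-9) = -1/9)
W = -117/116 (W = 117*(-1/116) = -117/116 ≈ -1.0086)
C(s) + W*128 = -1/9 - 117/116*128 = -1/9 - 3744/29 = -33725/261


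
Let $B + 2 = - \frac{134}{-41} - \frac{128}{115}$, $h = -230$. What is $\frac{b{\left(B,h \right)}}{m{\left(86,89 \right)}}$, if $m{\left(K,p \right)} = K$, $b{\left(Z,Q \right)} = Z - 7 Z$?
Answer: $- \frac{2196}{202745} \approx -0.010831$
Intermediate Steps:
$B = \frac{732}{4715}$ ($B = -2 - \left(- \frac{134}{41} + \frac{128}{115}\right) = -2 - - \frac{10162}{4715} = -2 + \left(\frac{134}{41} - \frac{128}{115}\right) = -2 + \frac{10162}{4715} = \frac{732}{4715} \approx 0.15525$)
$b{\left(Z,Q \right)} = - 6 Z$
$\frac{b{\left(B,h \right)}}{m{\left(86,89 \right)}} = \frac{\left(-6\right) \frac{732}{4715}}{86} = \left(- \frac{4392}{4715}\right) \frac{1}{86} = - \frac{2196}{202745}$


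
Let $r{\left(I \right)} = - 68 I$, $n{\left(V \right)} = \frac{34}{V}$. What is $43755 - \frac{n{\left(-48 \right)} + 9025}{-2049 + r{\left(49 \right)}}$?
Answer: $\frac{5650912303}{129144} \approx 43757.0$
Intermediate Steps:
$43755 - \frac{n{\left(-48 \right)} + 9025}{-2049 + r{\left(49 \right)}} = 43755 - \frac{\frac{34}{-48} + 9025}{-2049 - 3332} = 43755 - \frac{34 \left(- \frac{1}{48}\right) + 9025}{-2049 - 3332} = 43755 - \frac{- \frac{17}{24} + 9025}{-5381} = 43755 - \frac{216583}{24} \left(- \frac{1}{5381}\right) = 43755 - - \frac{216583}{129144} = 43755 + \frac{216583}{129144} = \frac{5650912303}{129144}$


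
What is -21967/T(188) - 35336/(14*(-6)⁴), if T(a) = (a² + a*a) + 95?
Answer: -51781381/22933692 ≈ -2.2579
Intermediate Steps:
T(a) = 95 + 2*a² (T(a) = (a² + a²) + 95 = 2*a² + 95 = 95 + 2*a²)
-21967/T(188) - 35336/(14*(-6)⁴) = -21967/(95 + 2*188²) - 35336/(14*(-6)⁴) = -21967/(95 + 2*35344) - 35336/(14*1296) = -21967/(95 + 70688) - 35336/18144 = -21967/70783 - 35336*1/18144 = -21967*1/70783 - 631/324 = -21967/70783 - 631/324 = -51781381/22933692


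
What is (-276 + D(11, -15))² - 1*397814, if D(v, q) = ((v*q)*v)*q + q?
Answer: 725042542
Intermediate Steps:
D(v, q) = q + q²*v² (D(v, q) = ((q*v)*v)*q + q = (q*v²)*q + q = q²*v² + q = q + q²*v²)
(-276 + D(11, -15))² - 1*397814 = (-276 - 15*(1 - 15*11²))² - 1*397814 = (-276 - 15*(1 - 15*121))² - 397814 = (-276 - 15*(1 - 1815))² - 397814 = (-276 - 15*(-1814))² - 397814 = (-276 + 27210)² - 397814 = 26934² - 397814 = 725440356 - 397814 = 725042542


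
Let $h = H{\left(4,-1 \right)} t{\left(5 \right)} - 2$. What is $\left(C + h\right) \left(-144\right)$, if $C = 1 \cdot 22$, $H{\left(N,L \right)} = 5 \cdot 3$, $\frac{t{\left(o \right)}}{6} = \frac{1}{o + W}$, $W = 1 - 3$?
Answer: $-7200$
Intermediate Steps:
$W = -2$ ($W = 1 - 3 = -2$)
$t{\left(o \right)} = \frac{6}{-2 + o}$ ($t{\left(o \right)} = \frac{6}{o - 2} = \frac{6}{-2 + o}$)
$H{\left(N,L \right)} = 15$
$C = 22$
$h = 28$ ($h = 15 \frac{6}{-2 + 5} - 2 = 15 \cdot \frac{6}{3} - 2 = 15 \cdot 6 \cdot \frac{1}{3} - 2 = 15 \cdot 2 - 2 = 30 - 2 = 28$)
$\left(C + h\right) \left(-144\right) = \left(22 + 28\right) \left(-144\right) = 50 \left(-144\right) = -7200$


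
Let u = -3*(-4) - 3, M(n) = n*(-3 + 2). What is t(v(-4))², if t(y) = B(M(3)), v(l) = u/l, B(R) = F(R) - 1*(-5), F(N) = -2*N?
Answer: 121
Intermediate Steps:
M(n) = -n (M(n) = n*(-1) = -n)
B(R) = 5 - 2*R (B(R) = -2*R - 1*(-5) = -2*R + 5 = 5 - 2*R)
u = 9 (u = 12 - 3 = 9)
v(l) = 9/l
t(y) = 11 (t(y) = 5 - (-2)*3 = 5 - 2*(-3) = 5 + 6 = 11)
t(v(-4))² = 11² = 121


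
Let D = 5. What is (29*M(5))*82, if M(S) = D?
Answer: 11890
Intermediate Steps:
M(S) = 5
(29*M(5))*82 = (29*5)*82 = 145*82 = 11890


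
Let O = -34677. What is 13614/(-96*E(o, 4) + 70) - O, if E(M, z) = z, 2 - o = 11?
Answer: 5437482/157 ≈ 34634.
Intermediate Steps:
o = -9 (o = 2 - 1*11 = 2 - 11 = -9)
13614/(-96*E(o, 4) + 70) - O = 13614/(-96*4 + 70) - 1*(-34677) = 13614/(-384 + 70) + 34677 = 13614/(-314) + 34677 = 13614*(-1/314) + 34677 = -6807/157 + 34677 = 5437482/157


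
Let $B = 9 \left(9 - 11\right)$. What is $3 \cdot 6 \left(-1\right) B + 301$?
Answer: $625$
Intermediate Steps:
$B = -18$ ($B = 9 \left(-2\right) = -18$)
$3 \cdot 6 \left(-1\right) B + 301 = 3 \cdot 6 \left(-1\right) \left(-18\right) + 301 = 18 \left(-1\right) \left(-18\right) + 301 = \left(-18\right) \left(-18\right) + 301 = 324 + 301 = 625$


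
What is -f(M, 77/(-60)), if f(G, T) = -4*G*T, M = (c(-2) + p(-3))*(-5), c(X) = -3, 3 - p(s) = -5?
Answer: 385/3 ≈ 128.33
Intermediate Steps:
p(s) = 8 (p(s) = 3 - 1*(-5) = 3 + 5 = 8)
M = -25 (M = (-3 + 8)*(-5) = 5*(-5) = -25)
f(G, T) = -4*G*T
-f(M, 77/(-60)) = -(-4)*(-25)*77/(-60) = -(-4)*(-25)*77*(-1/60) = -(-4)*(-25)*(-77)/60 = -1*(-385/3) = 385/3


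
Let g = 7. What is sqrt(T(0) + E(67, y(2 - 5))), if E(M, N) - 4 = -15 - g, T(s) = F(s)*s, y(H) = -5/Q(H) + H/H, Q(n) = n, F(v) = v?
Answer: 3*I*sqrt(2) ≈ 4.2426*I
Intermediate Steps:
y(H) = 1 - 5/H (y(H) = -5/H + H/H = -5/H + 1 = 1 - 5/H)
T(s) = s**2 (T(s) = s*s = s**2)
E(M, N) = -18 (E(M, N) = 4 + (-15 - 1*7) = 4 + (-15 - 7) = 4 - 22 = -18)
sqrt(T(0) + E(67, y(2 - 5))) = sqrt(0**2 - 18) = sqrt(0 - 18) = sqrt(-18) = 3*I*sqrt(2)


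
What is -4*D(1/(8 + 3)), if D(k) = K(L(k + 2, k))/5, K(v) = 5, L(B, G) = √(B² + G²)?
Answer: -4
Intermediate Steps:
D(k) = 1 (D(k) = 5/5 = 5*(⅕) = 1)
-4*D(1/(8 + 3)) = -4*1 = -4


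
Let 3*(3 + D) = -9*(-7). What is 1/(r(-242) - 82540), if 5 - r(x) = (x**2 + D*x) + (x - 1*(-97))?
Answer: -1/136598 ≈ -7.3207e-6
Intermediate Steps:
D = 18 (D = -3 + (-9*(-7))/3 = -3 + (1/3)*63 = -3 + 21 = 18)
r(x) = -92 - x**2 - 19*x (r(x) = 5 - ((x**2 + 18*x) + (x - 1*(-97))) = 5 - ((x**2 + 18*x) + (x + 97)) = 5 - ((x**2 + 18*x) + (97 + x)) = 5 - (97 + x**2 + 19*x) = 5 + (-97 - x**2 - 19*x) = -92 - x**2 - 19*x)
1/(r(-242) - 82540) = 1/((-92 - 1*(-242)**2 - 19*(-242)) - 82540) = 1/((-92 - 1*58564 + 4598) - 82540) = 1/((-92 - 58564 + 4598) - 82540) = 1/(-54058 - 82540) = 1/(-136598) = -1/136598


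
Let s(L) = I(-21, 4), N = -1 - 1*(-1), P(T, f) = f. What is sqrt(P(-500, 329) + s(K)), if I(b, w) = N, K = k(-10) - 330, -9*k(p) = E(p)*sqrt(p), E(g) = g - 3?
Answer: sqrt(329) ≈ 18.138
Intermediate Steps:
E(g) = -3 + g
k(p) = -sqrt(p)*(-3 + p)/9 (k(p) = -(-3 + p)*sqrt(p)/9 = -sqrt(p)*(-3 + p)/9)
N = 0 (N = -1 + 1 = 0)
K = -330 + 13*I*sqrt(10)/9 (K = sqrt(-10)*(3 - 1*(-10))/9 - 330 = (I*sqrt(10))*(3 + 10)/9 - 330 = (1/9)*(I*sqrt(10))*13 - 330 = 13*I*sqrt(10)/9 - 330 = -330 + 13*I*sqrt(10)/9 ≈ -330.0 + 4.5677*I)
I(b, w) = 0
s(L) = 0
sqrt(P(-500, 329) + s(K)) = sqrt(329 + 0) = sqrt(329)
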